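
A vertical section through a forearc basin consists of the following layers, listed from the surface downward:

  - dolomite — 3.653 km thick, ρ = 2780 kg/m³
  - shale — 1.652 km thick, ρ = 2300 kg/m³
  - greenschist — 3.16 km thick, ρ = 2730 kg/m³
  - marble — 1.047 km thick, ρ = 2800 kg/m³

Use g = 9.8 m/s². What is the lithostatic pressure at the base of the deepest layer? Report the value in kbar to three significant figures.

2.50 kbar

dolomite: 2780 kg/m³ × 9.8 m/s² × 3653 m = 9.952×10^7 Pa = 0.9952 kbar
shale: 2300 kg/m³ × 9.8 m/s² × 1652 m = 3.724×10^7 Pa = 0.3724 kbar
greenschist: 2730 kg/m³ × 9.8 m/s² × 3160 m = 8.454×10^7 Pa = 0.8454 kbar
marble: 2800 kg/m³ × 9.8 m/s² × 1047 m = 2.873×10^7 Pa = 0.2873 kbar
Total = 0.9952 + 0.3724 + 0.8454 + 0.2873 = 2.5003 kbar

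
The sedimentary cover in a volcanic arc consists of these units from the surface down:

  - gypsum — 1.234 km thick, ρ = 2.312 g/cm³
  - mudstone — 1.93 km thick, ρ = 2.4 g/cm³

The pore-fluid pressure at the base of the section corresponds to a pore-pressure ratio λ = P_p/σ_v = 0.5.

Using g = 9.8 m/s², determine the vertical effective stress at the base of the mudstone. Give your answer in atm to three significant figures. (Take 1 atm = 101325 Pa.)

Overburden (lithostatic) stress σ_v:
gypsum: 2312 kg/m³ × 9.8 m/s² × 1234 m = 2.796×10^7 Pa = 27.96 MPa
mudstone: 2400 kg/m³ × 9.8 m/s² × 1930 m = 4.539×10^7 Pa = 45.39 MPa
Total = 27.96 + 45.39 = 73.353 MPa
Pore pressure P_p = λ·σ_v = 0.5 × 73.35 MPa = 36.68 MPa
Effective stress σ' = σ_v − P_p = 73.35 − 36.68 = 36.677 MPa = 361.97 atm

362 atm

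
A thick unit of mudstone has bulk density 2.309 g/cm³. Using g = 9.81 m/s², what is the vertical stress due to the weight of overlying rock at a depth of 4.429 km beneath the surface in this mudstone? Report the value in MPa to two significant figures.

100 MPa

mudstone: 2309 kg/m³ × 9.81 m/s² × 4429 m = 1.003×10^8 Pa = 100.3 MPa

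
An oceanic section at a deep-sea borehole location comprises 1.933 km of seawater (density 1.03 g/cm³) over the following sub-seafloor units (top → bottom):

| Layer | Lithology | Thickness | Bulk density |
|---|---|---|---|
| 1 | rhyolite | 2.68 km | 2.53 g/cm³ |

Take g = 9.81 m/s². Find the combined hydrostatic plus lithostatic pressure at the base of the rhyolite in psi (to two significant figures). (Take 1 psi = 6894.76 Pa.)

seawater: 1030 kg/m³ × 9.81 m/s² × 1933 m = 1.953×10^7 Pa = 2833 psi
rhyolite: 2530 kg/m³ × 9.81 m/s² × 2680 m = 6.652×10^7 Pa = 9647 psi
Total = 2833 + 9647 = 12480 psi

12000 psi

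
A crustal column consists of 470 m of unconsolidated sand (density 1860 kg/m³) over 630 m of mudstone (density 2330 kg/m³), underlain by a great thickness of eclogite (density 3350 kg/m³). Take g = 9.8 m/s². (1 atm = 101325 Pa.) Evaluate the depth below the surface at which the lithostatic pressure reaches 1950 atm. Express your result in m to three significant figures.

Pressure at base of upper layers: 1860×9.8×470 + 2330×9.8×630 = 2.295×10^7 Pa = 226.5 atm
Remaining pressure to be supplied by eclogite: 1.976×10^8 − 2.295×10^7 = 1.746×10^8 Pa
Additional depth in eclogite = 1.746×10^8 Pa / (3350 kg/m³ × 9.8 m/s²) = 5319.3 m
Total depth = 1100 m + 5319.3 m = 6419.3 m

6420 m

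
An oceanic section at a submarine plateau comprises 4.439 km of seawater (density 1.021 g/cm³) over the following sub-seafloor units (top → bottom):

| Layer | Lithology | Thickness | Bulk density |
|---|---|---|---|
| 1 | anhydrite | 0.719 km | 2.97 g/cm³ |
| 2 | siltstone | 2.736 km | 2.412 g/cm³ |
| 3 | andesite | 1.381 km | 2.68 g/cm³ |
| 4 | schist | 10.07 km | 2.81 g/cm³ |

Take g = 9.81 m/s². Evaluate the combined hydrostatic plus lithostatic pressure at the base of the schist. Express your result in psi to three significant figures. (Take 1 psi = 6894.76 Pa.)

seawater: 1021 kg/m³ × 9.81 m/s² × 4439 m = 4.446×10^7 Pa = 6449 psi
anhydrite: 2970 kg/m³ × 9.81 m/s² × 719 m = 2.095×10^7 Pa = 3038 psi
siltstone: 2412 kg/m³ × 9.81 m/s² × 2736 m = 6.474×10^7 Pa = 9390 psi
andesite: 2680 kg/m³ × 9.81 m/s² × 1381 m = 3.631×10^7 Pa = 5266 psi
schist: 2810 kg/m³ × 9.81 m/s² × 10070 m = 2.776×10^8 Pa = 40261 psi
Total = 6449 + 3038 + 9390 + 5266 + 40261 = 64403 psi

64400 psi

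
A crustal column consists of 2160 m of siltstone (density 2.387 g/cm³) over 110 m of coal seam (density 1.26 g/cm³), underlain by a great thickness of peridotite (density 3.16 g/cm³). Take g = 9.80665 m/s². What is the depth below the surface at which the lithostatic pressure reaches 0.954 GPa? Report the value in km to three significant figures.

31.4 km

Pressure at base of upper layers: 2387×9.80665×2160 + 1260×9.80665×110 = 5.192×10^7 Pa = 0.05192 GPa
Remaining pressure to be supplied by peridotite: 9.540×10^8 − 5.192×10^7 = 9.021×10^8 Pa
Additional depth in peridotite = 9.021×10^8 Pa / (3160 kg/m³ × 9.80665 m/s²) = 29110 m
Total depth = 2270 m + 29110 m = 31380 m
= 31.380 km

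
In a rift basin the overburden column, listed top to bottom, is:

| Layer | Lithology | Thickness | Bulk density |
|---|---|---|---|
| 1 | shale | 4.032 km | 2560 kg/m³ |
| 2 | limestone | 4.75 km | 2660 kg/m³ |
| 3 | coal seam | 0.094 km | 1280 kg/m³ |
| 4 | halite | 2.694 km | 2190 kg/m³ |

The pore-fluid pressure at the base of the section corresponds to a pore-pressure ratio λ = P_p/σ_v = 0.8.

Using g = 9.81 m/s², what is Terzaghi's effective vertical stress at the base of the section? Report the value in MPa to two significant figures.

Overburden (lithostatic) stress σ_v:
shale: 2560 kg/m³ × 9.81 m/s² × 4032 m = 1.013×10^8 Pa = 101.3 MPa
limestone: 2660 kg/m³ × 9.81 m/s² × 4750 m = 1.239×10^8 Pa = 123.9 MPa
coal seam: 1280 kg/m³ × 9.81 m/s² × 94 m = 1.180×10^6 Pa = 1.180 MPa
halite: 2190 kg/m³ × 9.81 m/s² × 2694 m = 5.788×10^7 Pa = 57.88 MPa
Total = 101.3 + 123.9 + 1.180 + 57.88 = 284.27 MPa
Pore pressure P_p = λ·σ_v = 0.8 × 284.3 MPa = 227.4 MPa
Effective stress σ' = σ_v − P_p = 284.3 − 227.4 = 56.853 MPa

57 MPa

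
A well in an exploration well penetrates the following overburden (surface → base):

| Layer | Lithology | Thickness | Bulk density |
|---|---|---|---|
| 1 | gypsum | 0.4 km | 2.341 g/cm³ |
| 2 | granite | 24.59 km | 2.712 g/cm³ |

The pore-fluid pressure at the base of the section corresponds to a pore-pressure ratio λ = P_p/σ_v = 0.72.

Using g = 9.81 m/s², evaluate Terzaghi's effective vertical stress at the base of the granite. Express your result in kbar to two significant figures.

1.9 kbar

Overburden (lithostatic) stress σ_v:
gypsum: 2341 kg/m³ × 9.81 m/s² × 400 m = 9.186×10^6 Pa = 9.186 MPa
granite: 2712 kg/m³ × 9.81 m/s² × 24590 m = 6.542×10^8 Pa = 654.2 MPa
Total = 9.186 + 654.2 = 663.40 MPa
Pore pressure P_p = λ·σ_v = 0.72 × 663.4 MPa = 477.6 MPa
Effective stress σ' = σ_v − P_p = 663.4 − 477.6 = 185.75 MPa = 1.8575 kbar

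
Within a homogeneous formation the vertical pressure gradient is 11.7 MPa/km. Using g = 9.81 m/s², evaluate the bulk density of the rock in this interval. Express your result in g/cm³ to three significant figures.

1.19 g/cm³

ρ = (dP/dz)/g = 11.7 MPa/km / 9.81 m/s² = 11700 Pa/m / 9.81 m/s² = 1192.7 kg/m³
= 1.193 g/cm³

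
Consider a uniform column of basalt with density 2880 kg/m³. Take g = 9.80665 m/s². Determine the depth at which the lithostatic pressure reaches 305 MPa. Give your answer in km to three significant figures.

10.8 km

h = P/(ρg) = 305 MPa / (2880 kg/m³ × 9.80665 m/s²) = 3.050×10^8 Pa / 28243 Pa/m = 10799 m
= 10.799 km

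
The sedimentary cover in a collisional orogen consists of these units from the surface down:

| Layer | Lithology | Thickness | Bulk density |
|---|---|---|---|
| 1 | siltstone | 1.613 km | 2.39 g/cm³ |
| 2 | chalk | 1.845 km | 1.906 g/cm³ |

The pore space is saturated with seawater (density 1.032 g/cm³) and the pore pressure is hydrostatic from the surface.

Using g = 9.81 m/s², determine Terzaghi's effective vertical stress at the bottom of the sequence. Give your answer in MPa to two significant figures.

37 MPa

Overburden (lithostatic) stress σ_v:
siltstone: 2390 kg/m³ × 9.81 m/s² × 1613 m = 3.782×10^7 Pa = 37.82 MPa
chalk: 1906 kg/m³ × 9.81 m/s² × 1845 m = 3.450×10^7 Pa = 34.50 MPa
Total = 37.82 + 34.50 = 72.316 MPa
Pore pressure P_p = 1032 kg/m³ × 9.81 m/s² × 3458 m = 3.501×10^7 Pa = 35.01 MPa
Effective stress σ' = σ_v − P_p = 72.32 − 35.01 = 37.307 MPa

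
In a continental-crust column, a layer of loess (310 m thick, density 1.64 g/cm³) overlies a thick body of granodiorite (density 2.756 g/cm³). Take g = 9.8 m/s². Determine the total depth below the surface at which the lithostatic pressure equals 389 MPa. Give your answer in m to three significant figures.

14500 m

Pressure at base of upper layers: 1640×9.8×310 = 4.982×10^6 Pa = 4.982 MPa
Remaining pressure to be supplied by granodiorite: 3.890×10^8 − 4.982×10^6 = 3.840×10^8 Pa
Additional depth in granodiorite = 3.840×10^8 Pa / (2756 kg/m³ × 9.8 m/s²) = 14218 m
Total depth = 310 m + 14218 m = 14528 m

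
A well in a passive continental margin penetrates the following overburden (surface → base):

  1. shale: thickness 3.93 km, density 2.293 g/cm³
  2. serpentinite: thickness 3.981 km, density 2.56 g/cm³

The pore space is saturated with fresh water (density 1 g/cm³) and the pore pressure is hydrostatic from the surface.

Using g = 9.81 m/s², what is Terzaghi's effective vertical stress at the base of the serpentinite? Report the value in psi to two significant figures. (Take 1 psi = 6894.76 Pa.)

Overburden (lithostatic) stress σ_v:
shale: 2293 kg/m³ × 9.81 m/s² × 3930 m = 8.840×10^7 Pa = 88.40 MPa
serpentinite: 2560 kg/m³ × 9.81 m/s² × 3981 m = 9.998×10^7 Pa = 99.98 MPa
Total = 88.40 + 99.98 = 188.38 MPa
Pore pressure P_p = 1000 kg/m³ × 9.81 m/s² × 7911 m = 7.761×10^7 Pa = 77.61 MPa
Effective stress σ' = σ_v − P_p = 188.4 − 77.61 = 110.77 MPa = 16066 psi

16000 psi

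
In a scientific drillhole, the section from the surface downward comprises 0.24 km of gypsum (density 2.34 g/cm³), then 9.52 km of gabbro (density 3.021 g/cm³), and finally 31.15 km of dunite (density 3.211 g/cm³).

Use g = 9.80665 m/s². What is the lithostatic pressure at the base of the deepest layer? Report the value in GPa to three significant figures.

gypsum: 2340 kg/m³ × 9.80665 m/s² × 240 m = 5.507×10^6 Pa = 5.507×10^-3 GPa
gabbro: 3021 kg/m³ × 9.80665 m/s² × 9520 m = 2.820×10^8 Pa = 0.2820 GPa
dunite: 3211 kg/m³ × 9.80665 m/s² × 31150 m = 9.809×10^8 Pa = 0.9809 GPa
Total = 5.507×10^-3 + 0.2820 + 0.9809 = 1.2684 GPa

1.27 GPa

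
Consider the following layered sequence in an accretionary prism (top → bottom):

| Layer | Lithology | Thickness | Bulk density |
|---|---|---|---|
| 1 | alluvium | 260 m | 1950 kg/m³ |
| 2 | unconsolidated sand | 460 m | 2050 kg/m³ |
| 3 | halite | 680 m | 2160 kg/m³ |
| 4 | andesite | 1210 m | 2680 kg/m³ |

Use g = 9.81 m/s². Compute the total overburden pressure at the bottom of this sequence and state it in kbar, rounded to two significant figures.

0.60 kbar

alluvium: 1950 kg/m³ × 9.81 m/s² × 260 m = 4.974×10^6 Pa = 0.04974 kbar
unconsolidated sand: 2050 kg/m³ × 9.81 m/s² × 460 m = 9.251×10^6 Pa = 0.09251 kbar
halite: 2160 kg/m³ × 9.81 m/s² × 680 m = 1.441×10^7 Pa = 0.1441 kbar
andesite: 2680 kg/m³ × 9.81 m/s² × 1210 m = 3.181×10^7 Pa = 0.3181 kbar
Total = 0.04974 + 0.09251 + 0.1441 + 0.3181 = 0.60445 kbar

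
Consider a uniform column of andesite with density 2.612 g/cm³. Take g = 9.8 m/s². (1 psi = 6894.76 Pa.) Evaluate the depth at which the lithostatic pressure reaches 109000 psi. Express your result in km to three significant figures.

h = P/(ρg) = 109000 psi / (2612 kg/m³ × 9.8 m/s²) = 7.515×10^8 Pa / 25598 Pa/m = 29359 m
= 29.359 km

29.4 km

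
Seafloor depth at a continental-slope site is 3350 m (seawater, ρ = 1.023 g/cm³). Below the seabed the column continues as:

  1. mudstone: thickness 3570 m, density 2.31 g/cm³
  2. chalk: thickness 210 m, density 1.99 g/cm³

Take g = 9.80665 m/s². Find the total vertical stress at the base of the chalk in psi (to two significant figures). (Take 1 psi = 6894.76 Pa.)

17000 psi

seawater: 1023 kg/m³ × 9.80665 m/s² × 3350 m = 3.361×10^7 Pa = 4874 psi
mudstone: 2310 kg/m³ × 9.80665 m/s² × 3570 m = 8.087×10^7 Pa = 11730 psi
chalk: 1990 kg/m³ × 9.80665 m/s² × 210 m = 4.098×10^6 Pa = 594.4 psi
Total = 4874 + 11730 + 594.4 = 17198 psi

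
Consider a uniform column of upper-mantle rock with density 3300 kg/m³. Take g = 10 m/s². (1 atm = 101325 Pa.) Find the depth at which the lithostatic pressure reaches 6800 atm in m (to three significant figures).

20900 m

h = P/(ρg) = 6800 atm / (3300 kg/m³ × 10 m/s²) = 6.890×10^8 Pa / 33000 Pa/m = 20879 m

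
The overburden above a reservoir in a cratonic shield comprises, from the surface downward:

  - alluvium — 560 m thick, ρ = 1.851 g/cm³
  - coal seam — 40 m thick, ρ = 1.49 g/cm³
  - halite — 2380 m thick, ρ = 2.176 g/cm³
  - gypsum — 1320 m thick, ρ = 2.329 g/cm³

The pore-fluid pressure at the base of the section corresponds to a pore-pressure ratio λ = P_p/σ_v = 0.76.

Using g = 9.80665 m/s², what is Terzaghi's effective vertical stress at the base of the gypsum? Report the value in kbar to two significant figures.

Overburden (lithostatic) stress σ_v:
alluvium: 1851 kg/m³ × 9.80665 m/s² × 560 m = 1.017×10^7 Pa = 10.17 MPa
coal seam: 1490 kg/m³ × 9.80665 m/s² × 40 m = 5.845×10^5 Pa = 0.5845 MPa
halite: 2176 kg/m³ × 9.80665 m/s² × 2380 m = 5.079×10^7 Pa = 50.79 MPa
gypsum: 2329 kg/m³ × 9.80665 m/s² × 1320 m = 3.015×10^7 Pa = 30.15 MPa
Total = 10.17 + 0.5845 + 50.79 + 30.15 = 91.686 MPa
Pore pressure P_p = λ·σ_v = 0.76 × 91.69 MPa = 69.68 MPa
Effective stress σ' = σ_v − P_p = 91.69 − 69.68 = 22.005 MPa = 0.22005 kbar

0.22 kbar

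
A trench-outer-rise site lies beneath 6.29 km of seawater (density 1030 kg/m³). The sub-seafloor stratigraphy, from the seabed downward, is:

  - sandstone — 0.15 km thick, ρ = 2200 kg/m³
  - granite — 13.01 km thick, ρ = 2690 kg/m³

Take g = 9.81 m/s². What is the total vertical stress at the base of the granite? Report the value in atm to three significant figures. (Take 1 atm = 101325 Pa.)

4050 atm

seawater: 1030 kg/m³ × 9.81 m/s² × 6290 m = 6.356×10^7 Pa = 627.2 atm
sandstone: 2200 kg/m³ × 9.81 m/s² × 150 m = 3.237×10^6 Pa = 31.95 atm
granite: 2690 kg/m³ × 9.81 m/s² × 13010 m = 3.433×10^8 Pa = 3388 atm
Total = 627.2 + 31.95 + 3388 = 4047.5 atm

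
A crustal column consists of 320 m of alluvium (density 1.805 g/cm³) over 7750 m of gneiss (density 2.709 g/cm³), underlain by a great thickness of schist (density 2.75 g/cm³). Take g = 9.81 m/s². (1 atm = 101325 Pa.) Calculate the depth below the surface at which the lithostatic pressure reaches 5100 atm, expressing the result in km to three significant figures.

19.4 km

Pressure at base of upper layers: 1805×9.81×320 + 2709×9.81×7750 = 2.116×10^8 Pa = 2089 atm
Remaining pressure to be supplied by schist: 5.168×10^8 − 2.116×10^8 = 3.051×10^8 Pa
Additional depth in schist = 3.051×10^8 Pa / (2750 kg/m³ × 9.81 m/s²) = 11311 m
Total depth = 8070 m + 11311 m = 19381 m
= 19.381 km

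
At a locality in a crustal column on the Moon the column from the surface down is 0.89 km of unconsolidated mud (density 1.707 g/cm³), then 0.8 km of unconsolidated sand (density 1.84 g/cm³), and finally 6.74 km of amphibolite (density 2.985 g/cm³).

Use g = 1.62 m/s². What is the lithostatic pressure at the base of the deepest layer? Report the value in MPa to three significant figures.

unconsolidated mud: 1707 kg/m³ × 1.62 m/s² × 890 m = 2.461×10^6 Pa = 2.461 MPa
unconsolidated sand: 1840 kg/m³ × 1.62 m/s² × 800 m = 2.385×10^6 Pa = 2.385 MPa
amphibolite: 2985 kg/m³ × 1.62 m/s² × 6740 m = 3.259×10^7 Pa = 32.59 MPa
Total = 2.461 + 2.385 + 32.59 = 37.438 MPa

37.4 MPa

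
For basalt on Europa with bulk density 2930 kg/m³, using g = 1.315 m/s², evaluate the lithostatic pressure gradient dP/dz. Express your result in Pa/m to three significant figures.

dP/dz = ρg = 2930 kg/m³ × 1.315 m/s² = 3852.9 Pa/m

3850 Pa/m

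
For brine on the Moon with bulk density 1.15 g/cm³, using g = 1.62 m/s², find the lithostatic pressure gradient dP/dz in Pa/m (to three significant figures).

1860 Pa/m

dP/dz = ρg = 1150 kg/m³ × 1.62 m/s² = 1863.0 Pa/m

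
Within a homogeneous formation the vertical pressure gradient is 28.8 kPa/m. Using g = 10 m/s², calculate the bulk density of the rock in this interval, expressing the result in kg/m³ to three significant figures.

2880 kg/m³

ρ = (dP/dz)/g = 28.8 kPa/m / 10 m/s² = 28800 Pa/m / 10 m/s² = 2880.0 kg/m³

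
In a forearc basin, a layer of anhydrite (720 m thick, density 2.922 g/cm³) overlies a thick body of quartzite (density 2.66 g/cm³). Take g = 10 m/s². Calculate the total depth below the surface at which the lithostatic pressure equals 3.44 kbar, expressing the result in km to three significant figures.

12.9 km

Pressure at base of upper layers: 2922×10×720 = 2.104×10^7 Pa = 0.2104 kbar
Remaining pressure to be supplied by quartzite: 3.440×10^8 − 2.104×10^7 = 3.230×10^8 Pa
Additional depth in quartzite = 3.230×10^8 Pa / (2660 kg/m³ × 10 m/s²) = 12141 m
Total depth = 720 m + 12141 m = 12861 m
= 12.861 km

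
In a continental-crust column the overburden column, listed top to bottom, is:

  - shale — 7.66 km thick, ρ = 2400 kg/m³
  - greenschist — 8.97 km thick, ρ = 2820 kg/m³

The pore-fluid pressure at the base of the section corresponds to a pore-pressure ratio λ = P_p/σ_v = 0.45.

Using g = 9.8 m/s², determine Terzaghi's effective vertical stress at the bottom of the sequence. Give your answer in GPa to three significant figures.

Overburden (lithostatic) stress σ_v:
shale: 2400 kg/m³ × 9.8 m/s² × 7660 m = 1.802×10^8 Pa = 180.2 MPa
greenschist: 2820 kg/m³ × 9.8 m/s² × 8970 m = 2.479×10^8 Pa = 247.9 MPa
Total = 180.2 + 247.9 = 428.06 MPa
Pore pressure P_p = λ·σ_v = 0.45 × 428.1 MPa = 192.6 MPa
Effective stress σ' = σ_v − P_p = 428.1 − 192.6 = 235.43 MPa = 0.23543 GPa

0.235 GPa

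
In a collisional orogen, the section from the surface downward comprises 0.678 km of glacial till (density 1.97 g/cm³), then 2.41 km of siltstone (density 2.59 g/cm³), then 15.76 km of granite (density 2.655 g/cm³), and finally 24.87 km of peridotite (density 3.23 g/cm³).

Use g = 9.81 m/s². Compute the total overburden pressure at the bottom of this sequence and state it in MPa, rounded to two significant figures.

1300 MPa

glacial till: 1970 kg/m³ × 9.81 m/s² × 678 m = 1.310×10^7 Pa = 13.10 MPa
siltstone: 2590 kg/m³ × 9.81 m/s² × 2410 m = 6.123×10^7 Pa = 61.23 MPa
granite: 2655 kg/m³ × 9.81 m/s² × 15760 m = 4.105×10^8 Pa = 410.5 MPa
peridotite: 3230 kg/m³ × 9.81 m/s² × 24870 m = 7.880×10^8 Pa = 788.0 MPa
Total = 13.10 + 61.23 + 410.5 + 788.0 = 1272.9 MPa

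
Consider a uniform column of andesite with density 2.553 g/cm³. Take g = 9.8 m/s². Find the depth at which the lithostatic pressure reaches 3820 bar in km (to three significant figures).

h = P/(ρg) = 3820 bar / (2553 kg/m³ × 9.8 m/s²) = 3.820×10^8 Pa / 25019 Pa/m = 15268 m
= 15.268 km

15.3 km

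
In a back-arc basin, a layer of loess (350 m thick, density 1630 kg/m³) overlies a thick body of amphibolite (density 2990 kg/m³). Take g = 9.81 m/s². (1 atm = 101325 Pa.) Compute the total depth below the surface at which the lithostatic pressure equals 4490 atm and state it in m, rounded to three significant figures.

15700 m

Pressure at base of upper layers: 1630×9.81×350 = 5.597×10^6 Pa = 55.23 atm
Remaining pressure to be supplied by amphibolite: 4.549×10^8 − 5.597×10^6 = 4.494×10^8 Pa
Additional depth in amphibolite = 4.494×10^8 Pa / (2990 kg/m³ × 9.81 m/s²) = 15320 m
Total depth = 350 m + 15320 m = 15670 m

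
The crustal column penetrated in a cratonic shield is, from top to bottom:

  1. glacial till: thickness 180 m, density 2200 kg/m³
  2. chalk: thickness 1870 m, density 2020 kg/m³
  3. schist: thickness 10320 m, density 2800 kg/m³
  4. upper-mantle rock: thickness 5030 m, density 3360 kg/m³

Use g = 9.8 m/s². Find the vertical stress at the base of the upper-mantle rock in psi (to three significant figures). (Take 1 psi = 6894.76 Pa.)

71000 psi

glacial till: 2200 kg/m³ × 9.8 m/s² × 180 m = 3.881×10^6 Pa = 562.9 psi
chalk: 2020 kg/m³ × 9.8 m/s² × 1870 m = 3.702×10^7 Pa = 5369 psi
schist: 2800 kg/m³ × 9.8 m/s² × 10320 m = 2.832×10^8 Pa = 41072 psi
upper-mantle rock: 3360 kg/m³ × 9.8 m/s² × 5030 m = 1.656×10^8 Pa = 24022 psi
Total = 562.9 + 5369 + 41072 + 24022 = 71026 psi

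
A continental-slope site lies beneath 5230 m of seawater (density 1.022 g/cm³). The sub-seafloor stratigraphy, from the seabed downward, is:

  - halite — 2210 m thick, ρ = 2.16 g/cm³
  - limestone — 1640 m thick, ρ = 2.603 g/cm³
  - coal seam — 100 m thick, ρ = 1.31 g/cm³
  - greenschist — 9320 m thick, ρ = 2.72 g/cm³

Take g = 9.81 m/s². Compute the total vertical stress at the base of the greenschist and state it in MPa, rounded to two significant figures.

seawater: 1022 kg/m³ × 9.81 m/s² × 5230 m = 5.244×10^7 Pa = 52.44 MPa
halite: 2160 kg/m³ × 9.81 m/s² × 2210 m = 4.683×10^7 Pa = 46.83 MPa
limestone: 2603 kg/m³ × 9.81 m/s² × 1640 m = 4.188×10^7 Pa = 41.88 MPa
coal seam: 1310 kg/m³ × 9.81 m/s² × 100 m = 1.285×10^6 Pa = 1.285 MPa
greenschist: 2720 kg/m³ × 9.81 m/s² × 9320 m = 2.487×10^8 Pa = 248.7 MPa
Total = 52.44 + 46.83 + 41.88 + 1.285 + 248.7 = 391.11 MPa

390 MPa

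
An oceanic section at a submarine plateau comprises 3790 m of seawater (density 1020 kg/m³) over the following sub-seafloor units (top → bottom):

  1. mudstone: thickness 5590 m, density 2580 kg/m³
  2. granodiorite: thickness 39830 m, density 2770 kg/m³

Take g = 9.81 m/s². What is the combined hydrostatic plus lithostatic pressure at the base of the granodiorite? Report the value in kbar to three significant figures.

seawater: 1020 kg/m³ × 9.81 m/s² × 3790 m = 3.792×10^7 Pa = 0.3792 kbar
mudstone: 2580 kg/m³ × 9.81 m/s² × 5590 m = 1.415×10^8 Pa = 1.415 kbar
granodiorite: 2770 kg/m³ × 9.81 m/s² × 39830 m = 1.082×10^9 Pa = 10.82 kbar
Total = 0.3792 + 1.415 + 10.82 = 12.617 kbar

12.6 kbar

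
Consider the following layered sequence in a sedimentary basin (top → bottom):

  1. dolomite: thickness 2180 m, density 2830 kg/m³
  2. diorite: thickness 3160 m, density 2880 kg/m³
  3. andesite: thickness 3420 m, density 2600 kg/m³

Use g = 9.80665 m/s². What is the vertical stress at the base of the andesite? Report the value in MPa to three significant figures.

237 MPa

dolomite: 2830 kg/m³ × 9.80665 m/s² × 2180 m = 6.050×10^7 Pa = 60.50 MPa
diorite: 2880 kg/m³ × 9.80665 m/s² × 3160 m = 8.925×10^7 Pa = 89.25 MPa
andesite: 2600 kg/m³ × 9.80665 m/s² × 3420 m = 8.720×10^7 Pa = 87.20 MPa
Total = 60.50 + 89.25 + 87.20 = 236.95 MPa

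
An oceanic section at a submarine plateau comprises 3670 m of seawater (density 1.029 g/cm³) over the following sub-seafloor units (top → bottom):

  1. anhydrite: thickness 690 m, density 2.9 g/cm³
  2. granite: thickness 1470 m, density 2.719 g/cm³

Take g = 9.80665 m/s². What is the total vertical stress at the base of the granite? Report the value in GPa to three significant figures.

seawater: 1029 kg/m³ × 9.80665 m/s² × 3670 m = 3.703×10^7 Pa = 0.03703 GPa
anhydrite: 2900 kg/m³ × 9.80665 m/s² × 690 m = 1.962×10^7 Pa = 0.01962 GPa
granite: 2719 kg/m³ × 9.80665 m/s² × 1470 m = 3.920×10^7 Pa = 0.03920 GPa
Total = 0.03703 + 0.01962 + 0.03920 = 0.095854 GPa

0.0959 GPa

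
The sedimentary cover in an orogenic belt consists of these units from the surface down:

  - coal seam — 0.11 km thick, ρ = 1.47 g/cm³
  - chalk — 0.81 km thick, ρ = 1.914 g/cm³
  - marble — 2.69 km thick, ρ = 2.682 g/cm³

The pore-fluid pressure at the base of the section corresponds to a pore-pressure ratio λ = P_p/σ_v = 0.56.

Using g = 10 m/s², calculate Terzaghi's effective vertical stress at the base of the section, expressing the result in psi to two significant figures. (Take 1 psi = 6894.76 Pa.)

Overburden (lithostatic) stress σ_v:
coal seam: 1470 kg/m³ × 10 m/s² × 110 m = 1.617×10^6 Pa = 1.617 MPa
chalk: 1914 kg/m³ × 10 m/s² × 810 m = 1.550×10^7 Pa = 15.50 MPa
marble: 2682 kg/m³ × 10 m/s² × 2690 m = 7.215×10^7 Pa = 72.15 MPa
Total = 1.617 + 15.50 + 72.15 = 89.266 MPa
Pore pressure P_p = λ·σ_v = 0.56 × 89.27 MPa = 49.99 MPa
Effective stress σ' = σ_v − P_p = 89.27 − 49.99 = 39.277 MPa = 5696.7 psi

5700 psi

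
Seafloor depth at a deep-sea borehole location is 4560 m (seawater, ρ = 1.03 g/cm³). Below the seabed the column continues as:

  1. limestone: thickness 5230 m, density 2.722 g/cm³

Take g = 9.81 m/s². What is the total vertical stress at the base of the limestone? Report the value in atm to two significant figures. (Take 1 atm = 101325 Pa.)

seawater: 1030 kg/m³ × 9.81 m/s² × 4560 m = 4.608×10^7 Pa = 454.7 atm
limestone: 2722 kg/m³ × 9.81 m/s² × 5230 m = 1.397×10^8 Pa = 1378 atm
Total = 454.7 + 1378 = 1833.0 atm

1800 atm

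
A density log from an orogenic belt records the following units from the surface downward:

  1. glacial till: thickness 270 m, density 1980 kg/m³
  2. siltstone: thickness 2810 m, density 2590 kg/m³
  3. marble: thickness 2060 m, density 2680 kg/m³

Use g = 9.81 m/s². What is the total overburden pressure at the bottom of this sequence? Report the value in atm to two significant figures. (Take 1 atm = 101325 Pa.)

glacial till: 1980 kg/m³ × 9.81 m/s² × 270 m = 5.244×10^6 Pa = 51.76 atm
siltstone: 2590 kg/m³ × 9.81 m/s² × 2810 m = 7.140×10^7 Pa = 704.6 atm
marble: 2680 kg/m³ × 9.81 m/s² × 2060 m = 5.416×10^7 Pa = 534.5 atm
Total = 51.76 + 704.6 + 534.5 = 1290.9 atm

1300 atm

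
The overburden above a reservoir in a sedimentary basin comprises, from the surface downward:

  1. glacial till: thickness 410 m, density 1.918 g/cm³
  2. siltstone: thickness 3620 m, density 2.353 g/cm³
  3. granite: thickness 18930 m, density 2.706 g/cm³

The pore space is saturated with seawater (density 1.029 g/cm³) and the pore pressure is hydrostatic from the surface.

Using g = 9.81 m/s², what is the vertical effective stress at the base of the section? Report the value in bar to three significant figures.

3620 bar

Overburden (lithostatic) stress σ_v:
glacial till: 1918 kg/m³ × 9.81 m/s² × 410 m = 7.714×10^6 Pa = 7.714 MPa
siltstone: 2353 kg/m³ × 9.81 m/s² × 3620 m = 8.356×10^7 Pa = 83.56 MPa
granite: 2706 kg/m³ × 9.81 m/s² × 18930 m = 5.025×10^8 Pa = 502.5 MPa
Total = 7.714 + 83.56 + 502.5 = 593.79 MPa
Pore pressure P_p = 1029 kg/m³ × 9.81 m/s² × 22960 m = 2.318×10^8 Pa = 231.8 MPa
Effective stress σ' = σ_v − P_p = 593.8 − 231.8 = 362.02 MPa = 3620.2 bar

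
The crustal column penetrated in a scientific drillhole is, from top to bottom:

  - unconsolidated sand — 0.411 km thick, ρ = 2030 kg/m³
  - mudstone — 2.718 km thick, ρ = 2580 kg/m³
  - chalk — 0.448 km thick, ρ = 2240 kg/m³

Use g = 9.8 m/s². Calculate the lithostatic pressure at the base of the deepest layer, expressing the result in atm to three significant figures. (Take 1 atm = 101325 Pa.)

unconsolidated sand: 2030 kg/m³ × 9.8 m/s² × 411 m = 8.176×10^6 Pa = 80.70 atm
mudstone: 2580 kg/m³ × 9.8 m/s² × 2718 m = 6.872×10^7 Pa = 678.2 atm
chalk: 2240 kg/m³ × 9.8 m/s² × 448 m = 9.834×10^6 Pa = 97.06 atm
Total = 80.70 + 678.2 + 97.06 = 855.99 atm

856 atm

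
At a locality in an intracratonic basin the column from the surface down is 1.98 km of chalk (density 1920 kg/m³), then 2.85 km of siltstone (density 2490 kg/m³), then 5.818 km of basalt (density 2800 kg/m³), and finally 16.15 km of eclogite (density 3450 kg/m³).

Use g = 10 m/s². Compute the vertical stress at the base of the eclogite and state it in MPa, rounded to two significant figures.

chalk: 1920 kg/m³ × 10 m/s² × 1980 m = 3.802×10^7 Pa = 38.02 MPa
siltstone: 2490 kg/m³ × 10 m/s² × 2850 m = 7.096×10^7 Pa = 70.97 MPa
basalt: 2800 kg/m³ × 10 m/s² × 5818 m = 1.629×10^8 Pa = 162.9 MPa
eclogite: 3450 kg/m³ × 10 m/s² × 16150 m = 5.572×10^8 Pa = 557.2 MPa
Total = 38.02 + 70.97 + 162.9 + 557.2 = 829.06 MPa

830 MPa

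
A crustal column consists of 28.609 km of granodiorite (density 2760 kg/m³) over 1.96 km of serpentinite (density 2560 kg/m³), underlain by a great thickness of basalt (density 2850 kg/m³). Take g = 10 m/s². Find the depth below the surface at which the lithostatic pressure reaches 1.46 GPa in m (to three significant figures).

Pressure at base of upper layers: 2760×10×28609 + 2560×10×1960 = 8.398×10^8 Pa = 0.8398 GPa
Remaining pressure to be supplied by basalt: 1.460×10^9 − 8.398×10^8 = 6.202×10^8 Pa
Additional depth in basalt = 6.202×10^8 Pa / (2850 kg/m³ × 10 m/s²) = 21762 m
Total depth = 30569 m + 21762 m = 52331 m

52300 m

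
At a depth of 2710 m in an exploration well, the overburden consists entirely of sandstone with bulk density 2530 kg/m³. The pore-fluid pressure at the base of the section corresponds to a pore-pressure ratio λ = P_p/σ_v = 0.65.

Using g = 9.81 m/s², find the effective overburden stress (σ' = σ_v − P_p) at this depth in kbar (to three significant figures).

0.235 kbar

Overburden (lithostatic) stress σ_v:
sandstone: 2530 kg/m³ × 9.81 m/s² × 2710 m = 6.726×10^7 Pa = 67.26 MPa
Pore pressure P_p = λ·σ_v = 0.65 × 67.26 MPa = 43.72 MPa
Effective stress σ' = σ_v − P_p = 67.26 − 43.72 = 23.541 MPa = 0.23541 kbar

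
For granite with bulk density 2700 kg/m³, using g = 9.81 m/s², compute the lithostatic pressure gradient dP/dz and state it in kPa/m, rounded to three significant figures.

dP/dz = ρg = 2700 kg/m³ × 9.81 m/s² = 26487 Pa/m
= 26487 Pa/m × (1 kPa/m / 1000.0 Pa/m) = 26.487 kPa/m

26.5 kPa/m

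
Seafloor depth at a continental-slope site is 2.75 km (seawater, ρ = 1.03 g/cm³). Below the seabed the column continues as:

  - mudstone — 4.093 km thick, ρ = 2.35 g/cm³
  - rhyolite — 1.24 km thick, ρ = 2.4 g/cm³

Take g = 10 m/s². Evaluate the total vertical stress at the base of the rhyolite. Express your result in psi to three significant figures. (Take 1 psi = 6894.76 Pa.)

seawater: 1030 kg/m³ × 10 m/s² × 2750 m = 2.833×10^7 Pa = 4108 psi
mudstone: 2350 kg/m³ × 10 m/s² × 4093 m = 9.619×10^7 Pa = 13951 psi
rhyolite: 2400 kg/m³ × 10 m/s² × 1240 m = 2.976×10^7 Pa = 4316 psi
Total = 4108 + 13951 + 4316 = 22375 psi

22400 psi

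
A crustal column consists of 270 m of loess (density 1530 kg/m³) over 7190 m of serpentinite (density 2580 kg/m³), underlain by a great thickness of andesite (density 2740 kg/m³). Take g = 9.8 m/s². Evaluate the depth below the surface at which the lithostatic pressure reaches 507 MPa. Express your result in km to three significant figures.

Pressure at base of upper layers: 1530×9.8×270 + 2580×9.8×7190 = 1.858×10^8 Pa = 185.8 MPa
Remaining pressure to be supplied by andesite: 5.070×10^8 − 1.858×10^8 = 3.212×10^8 Pa
Additional depth in andesite = 3.212×10^8 Pa / (2740 kg/m³ × 9.8 m/s²) = 11960 m
Total depth = 7460 m + 11960 m = 19420 m
= 19.420 km

19.4 km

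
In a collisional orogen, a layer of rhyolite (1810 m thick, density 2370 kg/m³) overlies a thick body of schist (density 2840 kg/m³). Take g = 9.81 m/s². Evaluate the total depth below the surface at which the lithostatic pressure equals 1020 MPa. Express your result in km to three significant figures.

36.9 km

Pressure at base of upper layers: 2370×9.81×1810 = 4.208×10^7 Pa = 42.08 MPa
Remaining pressure to be supplied by schist: 1.020×10^9 − 4.208×10^7 = 9.779×10^8 Pa
Additional depth in schist = 9.779×10^8 Pa / (2840 kg/m³ × 9.81 m/s²) = 35101 m
Total depth = 1810 m + 35101 m = 36911 m
= 36.911 km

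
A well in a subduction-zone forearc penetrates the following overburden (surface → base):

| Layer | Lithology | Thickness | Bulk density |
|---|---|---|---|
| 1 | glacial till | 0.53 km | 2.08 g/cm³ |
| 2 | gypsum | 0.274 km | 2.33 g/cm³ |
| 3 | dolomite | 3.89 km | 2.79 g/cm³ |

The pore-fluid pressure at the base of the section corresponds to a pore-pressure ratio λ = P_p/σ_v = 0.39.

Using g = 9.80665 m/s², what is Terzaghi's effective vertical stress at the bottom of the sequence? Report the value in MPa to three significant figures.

Overburden (lithostatic) stress σ_v:
glacial till: 2080 kg/m³ × 9.80665 m/s² × 530 m = 1.081×10^7 Pa = 10.81 MPa
gypsum: 2330 kg/m³ × 9.80665 m/s² × 274 m = 6.261×10^6 Pa = 6.261 MPa
dolomite: 2790 kg/m³ × 9.80665 m/s² × 3890 m = 1.064×10^8 Pa = 106.4 MPa
Total = 10.81 + 6.261 + 106.4 = 123.50 MPa
Pore pressure P_p = λ·σ_v = 0.39 × 123.5 MPa = 48.17 MPa
Effective stress σ' = σ_v − P_p = 123.5 − 48.17 = 75.338 MPa

75.3 MPa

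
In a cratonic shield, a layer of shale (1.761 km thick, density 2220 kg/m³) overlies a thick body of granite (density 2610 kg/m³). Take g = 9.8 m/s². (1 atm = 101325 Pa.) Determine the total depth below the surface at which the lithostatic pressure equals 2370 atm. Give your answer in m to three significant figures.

Pressure at base of upper layers: 2220×9.8×1761 = 3.831×10^7 Pa = 378.1 atm
Remaining pressure to be supplied by granite: 2.401×10^8 − 3.831×10^7 = 2.018×10^8 Pa
Additional depth in granite = 2.018×10^8 Pa / (2610 kg/m³ × 9.8 m/s²) = 7890.7 m
Total depth = 1761 m + 7890.7 m = 9651.7 m

9650 m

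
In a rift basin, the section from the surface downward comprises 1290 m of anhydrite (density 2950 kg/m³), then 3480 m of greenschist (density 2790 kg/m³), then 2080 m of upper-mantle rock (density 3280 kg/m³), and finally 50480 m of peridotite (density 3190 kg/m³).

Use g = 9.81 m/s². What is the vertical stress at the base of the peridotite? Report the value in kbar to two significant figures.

18 kbar

anhydrite: 2950 kg/m³ × 9.81 m/s² × 1290 m = 3.733×10^7 Pa = 0.3733 kbar
greenschist: 2790 kg/m³ × 9.81 m/s² × 3480 m = 9.525×10^7 Pa = 0.9525 kbar
upper-mantle rock: 3280 kg/m³ × 9.81 m/s² × 2080 m = 6.693×10^7 Pa = 0.6693 kbar
peridotite: 3190 kg/m³ × 9.81 m/s² × 50480 m = 1.580×10^9 Pa = 15.80 kbar
Total = 0.3733 + 0.9525 + 0.6693 + 15.80 = 17.792 kbar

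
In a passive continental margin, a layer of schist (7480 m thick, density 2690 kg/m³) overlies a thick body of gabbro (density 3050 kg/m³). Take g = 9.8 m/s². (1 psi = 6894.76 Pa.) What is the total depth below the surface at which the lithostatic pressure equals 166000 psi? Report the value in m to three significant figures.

39200 m

Pressure at base of upper layers: 2690×9.8×7480 = 1.972×10^8 Pa = 28600 psi
Remaining pressure to be supplied by gabbro: 1.145×10^9 − 1.972×10^8 = 9.473×10^8 Pa
Additional depth in gabbro = 9.473×10^8 Pa / (3050 kg/m³ × 9.8 m/s²) = 31694 m
Total depth = 7480 m + 31694 m = 39174 m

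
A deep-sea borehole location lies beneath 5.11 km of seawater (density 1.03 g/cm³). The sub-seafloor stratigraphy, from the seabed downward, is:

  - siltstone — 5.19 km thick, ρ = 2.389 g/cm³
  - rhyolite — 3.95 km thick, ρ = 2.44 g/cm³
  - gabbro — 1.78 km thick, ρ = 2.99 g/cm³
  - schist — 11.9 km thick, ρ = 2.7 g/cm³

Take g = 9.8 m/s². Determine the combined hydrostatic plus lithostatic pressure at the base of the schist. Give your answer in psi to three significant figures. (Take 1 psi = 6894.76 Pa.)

seawater: 1030 kg/m³ × 9.8 m/s² × 5110 m = 5.158×10^7 Pa = 7481 psi
siltstone: 2389 kg/m³ × 9.8 m/s² × 5190 m = 1.215×10^8 Pa = 17623 psi
rhyolite: 2440 kg/m³ × 9.8 m/s² × 3950 m = 9.445×10^7 Pa = 13699 psi
gabbro: 2990 kg/m³ × 9.8 m/s² × 1780 m = 5.216×10^7 Pa = 7565 psi
schist: 2700 kg/m³ × 9.8 m/s² × 11900 m = 3.149×10^8 Pa = 45669 psi
Total = 7481 + 17623 + 13699 + 7565 + 45669 = 92037 psi

92000 psi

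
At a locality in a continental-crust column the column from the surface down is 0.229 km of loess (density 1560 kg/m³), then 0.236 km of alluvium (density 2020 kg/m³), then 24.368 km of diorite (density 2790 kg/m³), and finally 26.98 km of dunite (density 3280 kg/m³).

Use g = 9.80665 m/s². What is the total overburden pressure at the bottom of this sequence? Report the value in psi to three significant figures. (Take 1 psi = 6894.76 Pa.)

loess: 1560 kg/m³ × 9.80665 m/s² × 229 m = 3.503×10^6 Pa = 508.1 psi
alluvium: 2020 kg/m³ × 9.80665 m/s² × 236 m = 4.675×10^6 Pa = 678.1 psi
diorite: 2790 kg/m³ × 9.80665 m/s² × 24368 m = 6.667×10^8 Pa = 96700 psi
dunite: 3280 kg/m³ × 9.80665 m/s² × 26980 m = 8.678×10^8 Pa = 1.259×10^5 psi
Total = 508.1 + 678.1 + 96700 + 1.259×10^5 = 2.2375×10^5 psi

224000 psi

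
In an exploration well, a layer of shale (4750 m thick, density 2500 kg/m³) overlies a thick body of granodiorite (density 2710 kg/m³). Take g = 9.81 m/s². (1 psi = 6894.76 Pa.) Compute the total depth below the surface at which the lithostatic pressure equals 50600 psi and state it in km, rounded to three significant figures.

13.5 km

Pressure at base of upper layers: 2500×9.81×4750 = 1.165×10^8 Pa = 16896 psi
Remaining pressure to be supplied by granodiorite: 3.489×10^8 − 1.165×10^8 = 2.324×10^8 Pa
Additional depth in granodiorite = 2.324×10^8 Pa / (2710 kg/m³ × 9.81 m/s²) = 8741.0 m
Total depth = 4750 m + 8741.0 m = 13491 m
= 13.491 km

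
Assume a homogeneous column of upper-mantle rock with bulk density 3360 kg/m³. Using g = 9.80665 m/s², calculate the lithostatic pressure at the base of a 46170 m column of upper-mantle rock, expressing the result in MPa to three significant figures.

1520 MPa

upper-mantle rock: 3360 kg/m³ × 9.80665 m/s² × 46170 m = 1.521×10^9 Pa = 1521 MPa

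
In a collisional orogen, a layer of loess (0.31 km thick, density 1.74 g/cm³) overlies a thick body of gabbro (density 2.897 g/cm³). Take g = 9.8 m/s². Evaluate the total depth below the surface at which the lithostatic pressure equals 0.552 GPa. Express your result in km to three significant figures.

Pressure at base of upper layers: 1740×9.8×310 = 5.286×10^6 Pa = 5.286×10^-3 GPa
Remaining pressure to be supplied by gabbro: 5.520×10^8 − 5.286×10^6 = 5.467×10^8 Pa
Additional depth in gabbro = 5.467×10^8 Pa / (2897 kg/m³ × 9.8 m/s²) = 19257 m
Total depth = 310 m + 19257 m = 19567 m
= 19.567 km

19.6 km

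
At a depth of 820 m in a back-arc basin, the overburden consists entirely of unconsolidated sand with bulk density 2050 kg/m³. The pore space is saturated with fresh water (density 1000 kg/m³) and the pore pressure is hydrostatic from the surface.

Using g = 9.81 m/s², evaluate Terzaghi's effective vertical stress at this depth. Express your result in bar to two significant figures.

84 bar

Overburden (lithostatic) stress σ_v:
unconsolidated sand: 2050 kg/m³ × 9.81 m/s² × 820 m = 1.649×10^7 Pa = 16.49 MPa
Pore pressure P_p = 1000 kg/m³ × 9.81 m/s² × 820 m = 8.044×10^6 Pa = 8.044 MPa
Effective stress σ' = σ_v − P_p = 16.49 − 8.044 = 8.4464 MPa = 84.464 bar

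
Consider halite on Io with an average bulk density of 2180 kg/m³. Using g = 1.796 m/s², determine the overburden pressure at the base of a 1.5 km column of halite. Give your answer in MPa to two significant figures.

halite: 2180 kg/m³ × 1.796 m/s² × 1500 m = 5.873×10^6 Pa = 5.873 MPa

5.9 MPa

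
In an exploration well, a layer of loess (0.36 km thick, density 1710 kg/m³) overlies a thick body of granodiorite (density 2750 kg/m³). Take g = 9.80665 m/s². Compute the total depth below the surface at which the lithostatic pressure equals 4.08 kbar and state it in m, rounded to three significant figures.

Pressure at base of upper layers: 1710×9.80665×360 = 6.037×10^6 Pa = 0.06037 kbar
Remaining pressure to be supplied by granodiorite: 4.080×10^8 − 6.037×10^6 = 4.020×10^8 Pa
Additional depth in granodiorite = 4.020×10^8 Pa / (2750 kg/m³ × 9.80665 m/s²) = 14905 m
Total depth = 360 m + 14905 m = 15265 m

15300 m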